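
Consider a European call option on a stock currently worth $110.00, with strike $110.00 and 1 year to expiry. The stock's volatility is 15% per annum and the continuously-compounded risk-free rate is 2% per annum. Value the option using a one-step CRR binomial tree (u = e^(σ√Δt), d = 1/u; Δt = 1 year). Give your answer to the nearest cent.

CRR parameters: u = e^(σ√Δt) = e^(0.15·√1) = 1.1618, d = 1/u = 0.8607
Per-period rate: rΔt = 0.02·1 = 0.02, so R = e^0.02 = 1.0202
Risk-neutral probability p = (e^0.02 − 0.8607)/(1.1618 − 0.8607) = 0.1595/0.3011 = 0.5297
Terminal stock prices: S_u = 127.8, S_d = 94.68
Terminal payoffs (S − K): max(17.8, 0) = 17.8, max(-15.32, 0) = 0
Node 0 (S = 110): V_0 = e^(−0.02)·[0.5297·17.8018 + 0.4703·0.0000] = 9.2421

$9.24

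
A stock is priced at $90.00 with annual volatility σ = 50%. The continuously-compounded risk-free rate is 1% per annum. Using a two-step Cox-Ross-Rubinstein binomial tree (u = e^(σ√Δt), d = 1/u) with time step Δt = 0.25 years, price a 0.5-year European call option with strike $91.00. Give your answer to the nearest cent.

$11.19

CRR parameters: u = e^(σ√Δt) = e^(0.5·√0.25) = 1.2840, d = 1/u = 0.7788
Per-period rate: rΔt = 0.01·0.25 = 0.0025, so R = e^0.0025 = 1.0025
Risk-neutral probability p = (e^0.0025 − 0.7788)/(1.2840 − 0.7788) = 0.2237/0.5052 = 0.4428
Terminal stock prices: S_uu = 148.4, S_ud = 90, S_dd = 54.59
Terminal payoffs (S − K): max(57.38, 0) = 57.38, max(-1, 0) = 0, max(-36.41, 0) = 0
Node u (S = 115.6): V_u = e^(−0.0025)·[0.4428·57.3849 + 0.5572·0.0000] = 25.3453
Node d (S = 70.09): V_d = e^(−0.0025)·[0.4428·0.0000 + 0.5572·0.0000] = 0.0000
Node 0 (S = 90): V_0 = e^(−0.0025)·[0.4428·25.3453 + 0.5572·0.0000] = 11.1943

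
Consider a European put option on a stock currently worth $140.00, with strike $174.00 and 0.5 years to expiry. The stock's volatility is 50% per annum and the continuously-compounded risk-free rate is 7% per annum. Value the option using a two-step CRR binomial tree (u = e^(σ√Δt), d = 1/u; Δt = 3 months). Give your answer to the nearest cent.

$40.28

CRR parameters: u = e^(σ√Δt) = e^(0.5·√0.25) = 1.2840, d = 1/u = 0.7788
Per-period rate: rΔt = 0.07·0.25 = 0.0175, so R = e^0.0175 = 1.0177
Risk-neutral probability p = (e^0.0175 − 0.7788)/(1.2840 − 0.7788) = 0.2389/0.5052 = 0.4728
Terminal stock prices: S_uu = 230.8, S_ud = 140, S_dd = 84.91
Terminal payoffs (K − S): max(-56.82, 0) = 0, max(34, 0) = 34, max(89.09, 0) = 89.09
Node u (S = 179.8): V_u = e^(−0.0175)·[0.4728·0.0000 + 0.5272·34.0000] = 17.6150
Node d (S = 109): V_d = e^(−0.0175)·[0.4728·34.0000 + 0.5272·89.0857] = 61.9494
Node 0 (S = 140): V_0 = e^(−0.0175)·[0.4728·17.6150 + 0.5272·61.9494] = 40.2785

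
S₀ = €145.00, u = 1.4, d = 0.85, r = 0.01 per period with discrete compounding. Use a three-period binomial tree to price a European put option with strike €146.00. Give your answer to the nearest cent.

€19.71

Risk-neutral probability p = (1 + 0.01 − 0.85)/(1.4 − 0.85) = 0.1600/0.5500 = 0.2909
Terminal stock prices: S_uuu = 397.9, S_uud = 241.6, S_udd = 146.7, S_ddd = 89.05
Terminal payoffs (K − S): max(-251.9, 0) = 0, max(-95.57, 0) = 0, max(-0.6675, 0) = 0, max(56.95, 0) = 56.95
Node uu (S = 284.2): V_uu = 1/1.01·[0.2909·0.0000 + 0.7091·0.0000] = 0.0000
Node ud (S = 172.5): V_ud = 1/1.01·[0.2909·0.0000 + 0.7091·0.0000] = 0.0000
Node dd (S = 104.8): V_dd = 1/1.01·[0.2909·0.0000 + 0.7091·56.9519] = 39.9842
Node u (S = 203): V_u = 1/1.01·[0.2909·0.0000 + 0.7091·0.0000] = 0.0000
Node d (S = 123.2): V_d = 1/1.01·[0.2909·0.0000 + 0.7091·39.9842] = 28.0717
Node 0 (S = 145): V_0 = 1/1.01·[0.2909·0.0000 + 0.7091·28.0717] = 19.7083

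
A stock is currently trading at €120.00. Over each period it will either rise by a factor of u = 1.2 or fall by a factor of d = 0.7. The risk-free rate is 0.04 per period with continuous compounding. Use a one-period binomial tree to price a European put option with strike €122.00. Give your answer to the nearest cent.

€11.62

Risk-neutral probability p = (e^0.04 − 0.7)/(1.2 − 0.7) = 0.3408/0.5000 = 0.6816
Terminal stock prices: S_u = 144, S_d = 84
Terminal payoffs (K − S): max(-22, 0) = 0, max(38, 0) = 38
Node 0 (S = 120): V_0 = e^(−0.04)·[0.6816·0.0000 + 0.3184·38.0000] = 11.6240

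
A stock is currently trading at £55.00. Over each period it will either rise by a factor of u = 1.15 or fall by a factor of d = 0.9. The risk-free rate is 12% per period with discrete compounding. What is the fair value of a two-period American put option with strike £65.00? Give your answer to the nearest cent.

£10.00

Risk-neutral probability p = (1 + 0.12 − 0.9)/(1.15 − 0.9) = 0.2200/0.2500 = 0.8800
Terminal stock prices: S_uu = 72.74, S_ud = 56.92, S_dd = 44.55
Terminal payoffs (K − S): max(-7.737, 0) = 0, max(8.075, 0) = 8.075, max(20.45, 0) = 20.45
Node u (S = 63.25): continuation = 1/1.12·[0.8800·0.0000 + 0.1200·8.0750] = 0.8652; exercise value = 1.7500 > continuation, so V_u = 1.7500 (exercise)
Node d (S = 49.5): continuation = 1/1.12·[0.8800·8.0750 + 0.1200·20.4500] = 8.5357; exercise value = 15.5000 > continuation, so V_d = 15.5000 (exercise)
Node 0 (S = 55): continuation = 1/1.12·[0.8800·1.7500 + 0.1200·15.5000] = 3.0357; exercise value = 10.0000 > continuation, so V_0 = 10.0000 (exercise)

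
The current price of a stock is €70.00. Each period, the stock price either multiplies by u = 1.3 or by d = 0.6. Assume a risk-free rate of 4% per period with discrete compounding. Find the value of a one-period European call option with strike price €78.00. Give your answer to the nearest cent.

€7.86

Risk-neutral probability p = (1 + 0.04 − 0.6)/(1.3 − 0.6) = 0.4400/0.7000 = 0.6286
Terminal stock prices: S_u = 91, S_d = 42
Terminal payoffs (S − K): max(13, 0) = 13, max(-36, 0) = 0
Node 0 (S = 70): V_0 = 1/1.04·[0.6286·13.0000 + 0.3714·0.0000] = 7.8571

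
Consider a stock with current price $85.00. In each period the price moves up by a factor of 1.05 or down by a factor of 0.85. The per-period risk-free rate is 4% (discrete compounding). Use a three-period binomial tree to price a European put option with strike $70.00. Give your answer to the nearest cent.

$0.04

Risk-neutral probability p = (1 + 0.04 − 0.85)/(1.05 − 0.85) = 0.1900/0.2000 = 0.9500
Terminal stock prices: S_uuu = 98.4, S_uud = 79.66, S_udd = 64.48, S_ddd = 52.2
Terminal payoffs (K − S): max(-28.4, 0) = 0, max(-9.656, 0) = 0, max(5.517, 0) = 5.517, max(17.8, 0) = 17.8
Node uu (S = 93.71): V_uu = 1/1.04·[0.9500·0.0000 + 0.0500·0.0000] = 0.0000
Node ud (S = 75.86): V_ud = 1/1.04·[0.9500·0.0000 + 0.0500·5.5169] = 0.2652
Node dd (S = 61.41): V_dd = 1/1.04·[0.9500·5.5169 + 0.0500·17.7994] = 5.8952
Node u (S = 89.25): V_u = 1/1.04·[0.9500·0.0000 + 0.0500·0.2652] = 0.0128
Node d (S = 72.25): V_d = 1/1.04·[0.9500·0.2652 + 0.0500·5.8952] = 0.5257
Node 0 (S = 85): V_0 = 1/1.04·[0.9500·0.0128 + 0.0500·0.5257] = 0.0369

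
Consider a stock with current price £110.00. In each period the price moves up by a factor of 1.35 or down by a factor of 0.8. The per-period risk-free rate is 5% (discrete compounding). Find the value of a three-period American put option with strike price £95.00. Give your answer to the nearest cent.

£6.64

Risk-neutral probability p = (1 + 0.05 − 0.8)/(1.35 − 0.8) = 0.2500/0.5500 = 0.4545
Terminal stock prices: S_uuu = 270.6, S_uud = 160.4, S_udd = 95.04, S_ddd = 56.32
Terminal payoffs (K − S): max(-175.6, 0) = 0, max(-65.38, 0) = 0, max(-0.04, 0) = 0, max(38.68, 0) = 38.68
Node uu (S = 200.5): continuation = 1/1.05·[0.4545·0.0000 + 0.5455·0.0000] = 0.0000; exercise value = 0.0000 ≤ continuation, so V_uu = 0.0000
Node ud (S = 118.8): continuation = 1/1.05·[0.4545·0.0000 + 0.5455·0.0000] = 0.0000; exercise value = 0.0000 ≤ continuation, so V_ud = 0.0000
Node dd (S = 70.4): continuation = 1/1.05·[0.4545·0.0000 + 0.5455·38.6800] = 20.0935; exercise value = 24.6000 > continuation, so V_dd = 24.6000 (exercise)
Node u (S = 148.5): continuation = 1/1.05·[0.4545·0.0000 + 0.5455·0.0000] = 0.0000; exercise value = 0.0000 ≤ continuation, so V_u = 0.0000
Node d (S = 88): continuation = 1/1.05·[0.4545·0.0000 + 0.5455·24.6000] = 12.7792; exercise value = 7.0000 ≤ continuation, so V_d = 12.7792
Node 0 (S = 110): continuation = 1/1.05·[0.4545·0.0000 + 0.5455·12.7792] = 6.6386; exercise value = 0.0000 ≤ continuation, so V_0 = 6.6386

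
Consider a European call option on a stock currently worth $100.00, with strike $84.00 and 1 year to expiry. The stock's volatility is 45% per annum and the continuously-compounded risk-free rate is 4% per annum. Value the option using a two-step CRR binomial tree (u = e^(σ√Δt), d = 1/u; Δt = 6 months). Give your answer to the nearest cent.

$28.25

CRR parameters: u = e^(σ√Δt) = e^(0.45·√0.5) = 1.3746, d = 1/u = 0.7275
Per-period rate: rΔt = 0.04·0.5 = 0.02, so R = e^0.02 = 1.0202
Risk-neutral probability p = (e^0.02 − 0.7275)/(1.3746 − 0.7275) = 0.2927/0.6472 = 0.4523
Terminal stock prices: S_uu = 189, S_ud = 100, S_dd = 52.92
Terminal payoffs (S − K): max(105, 0) = 105, max(16, 0) = 16, max(-31.08, 0) = 0
Node u (S = 137.5): V_u = e^(−0.02)·[0.4523·104.9658 + 0.5477·16.0000] = 55.1282
Node d (S = 72.75): V_d = e^(−0.02)·[0.4523·16.0000 + 0.5477·0.0000] = 7.0940
Node 0 (S = 100): V_0 = e^(−0.02)·[0.4523·55.1282 + 0.5477·7.0940] = 28.2505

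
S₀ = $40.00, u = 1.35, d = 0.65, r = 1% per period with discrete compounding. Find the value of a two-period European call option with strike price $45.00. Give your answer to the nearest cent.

Risk-neutral probability p = (1 + 0.01 − 0.65)/(1.35 − 0.65) = 0.3600/0.7000 = 0.5143
Terminal stock prices: S_uu = 72.9, S_ud = 35.1, S_dd = 16.9
Terminal payoffs (S − K): max(27.9, 0) = 27.9, max(-9.9, 0) = 0, max(-28.1, 0) = 0
Node u (S = 54): V_u = 1/1.01·[0.5143·27.9000 + 0.4857·0.0000] = 14.2065
Node d (S = 26): V_d = 1/1.01·[0.5143·0.0000 + 0.4857·0.0000] = 0.0000
Node 0 (S = 40): V_0 = 1/1.01·[0.5143·14.2065 + 0.4857·0.0000] = 7.2339

$7.23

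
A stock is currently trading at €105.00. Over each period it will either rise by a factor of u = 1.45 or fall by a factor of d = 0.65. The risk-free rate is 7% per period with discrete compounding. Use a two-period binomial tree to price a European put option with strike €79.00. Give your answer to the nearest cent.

€6.83

Risk-neutral probability p = (1 + 0.07 − 0.65)/(1.45 − 0.65) = 0.4200/0.8000 = 0.5250
Terminal stock prices: S_uu = 220.8, S_ud = 98.96, S_dd = 44.36
Terminal payoffs (K − S): max(-141.8, 0) = 0, max(-19.96, 0) = 0, max(34.64, 0) = 34.64
Node u (S = 152.2): V_u = 1/1.07·[0.5250·0.0000 + 0.4750·0.0000] = 0.0000
Node d (S = 68.25): V_d = 1/1.07·[0.5250·0.0000 + 0.4750·34.6375] = 15.3765
Node 0 (S = 105): V_0 = 1/1.07·[0.5250·0.0000 + 0.4750·15.3765] = 6.8260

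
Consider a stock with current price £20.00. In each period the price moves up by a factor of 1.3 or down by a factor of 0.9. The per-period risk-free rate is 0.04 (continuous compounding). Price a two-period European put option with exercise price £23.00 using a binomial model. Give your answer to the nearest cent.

£2.64

Risk-neutral probability p = (e^0.04 − 0.9)/(1.3 − 0.9) = 0.1408/0.4000 = 0.3520
Terminal stock prices: S_uu = 33.8, S_ud = 23.4, S_dd = 16.2
Terminal payoffs (K − S): max(-10.8, 0) = 0, max(-0.4, 0) = 0, max(6.8, 0) = 6.8
Node u (S = 26): V_u = e^(−0.04)·[0.3520·0.0000 + 0.6480·0.0000] = 0.0000
Node d (S = 18): V_d = e^(−0.04)·[0.3520·0.0000 + 0.6480·6.8000] = 4.2334
Node 0 (S = 20): V_0 = e^(−0.04)·[0.3520·0.0000 + 0.6480·4.2334] = 2.6356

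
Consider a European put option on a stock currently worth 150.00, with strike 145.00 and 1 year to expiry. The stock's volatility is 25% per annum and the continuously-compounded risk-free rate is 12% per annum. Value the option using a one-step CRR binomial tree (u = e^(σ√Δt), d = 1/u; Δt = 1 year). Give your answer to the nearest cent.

7.74

CRR parameters: u = e^(σ√Δt) = e^(0.25·√1) = 1.2840, d = 1/u = 0.7788
Per-period rate: rΔt = 0.12·1 = 0.12, so R = e^0.12 = 1.1275
Risk-neutral probability p = (e^0.12 − 0.7788)/(1.2840 − 0.7788) = 0.3487/0.5052 = 0.6902
Terminal stock prices: S_u = 192.6, S_d = 116.8
Terminal payoffs (K − S): max(-47.6, 0) = 0, max(28.18, 0) = 28.18
Node 0 (S = 150): V_0 = e^(−0.12)·[0.6902·0.0000 + 0.3098·28.1799] = 7.7434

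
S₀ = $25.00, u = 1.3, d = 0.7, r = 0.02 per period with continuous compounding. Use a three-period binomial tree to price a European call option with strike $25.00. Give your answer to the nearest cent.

$6.00

Risk-neutral probability p = (e^0.02 − 0.7)/(1.3 − 0.7) = 0.3202/0.6000 = 0.5337
Terminal stock prices: S_uuu = 54.93, S_uud = 29.58, S_udd = 15.92, S_ddd = 8.575
Terminal payoffs (S − K): max(29.93, 0) = 29.93, max(4.575, 0) = 4.575, max(-9.075, 0) = 0, max(-16.43, 0) = 0
Node uu (S = 42.25): V_uu = e^(−0.02)·[0.5337·29.9250 + 0.4663·4.5750] = 17.7450
Node ud (S = 22.75): V_ud = e^(−0.02)·[0.5337·4.5750 + 0.4663·0.0000] = 2.3932
Node dd (S = 12.25): V_dd = e^(−0.02)·[0.5337·0.0000 + 0.4663·0.0000] = 0.0000
Node u (S = 32.5): V_u = e^(−0.02)·[0.5337·17.7450 + 0.4663·2.3932] = 10.3764
Node d (S = 17.5): V_d = e^(−0.02)·[0.5337·2.3932 + 0.4663·0.0000] = 1.2519
Node 0 (S = 25): V_0 = e^(−0.02)·[0.5337·10.3764 + 0.4663·1.2519] = 6.0001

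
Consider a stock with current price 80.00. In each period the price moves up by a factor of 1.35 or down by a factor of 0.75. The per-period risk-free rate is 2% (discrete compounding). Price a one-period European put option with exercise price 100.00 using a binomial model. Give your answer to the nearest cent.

Risk-neutral probability p = (1 + 0.02 − 0.75)/(1.35 − 0.75) = 0.2700/0.6000 = 0.4500
Terminal stock prices: S_u = 108, S_d = 60
Terminal payoffs (K − S): max(-8, 0) = 0, max(40, 0) = 40
Node 0 (S = 80): V_0 = 1/1.02·[0.4500·0.0000 + 0.5500·40.0000] = 21.5686

21.57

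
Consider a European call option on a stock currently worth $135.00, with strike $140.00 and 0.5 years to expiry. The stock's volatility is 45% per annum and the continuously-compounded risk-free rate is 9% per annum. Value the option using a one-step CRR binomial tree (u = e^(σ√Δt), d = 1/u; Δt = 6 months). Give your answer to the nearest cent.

CRR parameters: u = e^(σ√Δt) = e^(0.45·√0.5) = 1.3746, d = 1/u = 0.7275
Per-period rate: rΔt = 0.09·0.5 = 0.045, so R = e^0.045 = 1.0460
Risk-neutral probability p = (e^0.045 − 0.7275)/(1.3746 − 0.7275) = 0.3186/0.6472 = 0.4922
Terminal stock prices: S_u = 185.6, S_d = 98.21
Terminal payoffs (S − K): max(45.58, 0) = 45.58, max(-41.79, 0) = 0
Node 0 (S = 135): V_0 = e^(−0.045)·[0.4922·45.5775 + 0.5078·0.0000] = 21.4477

$21.45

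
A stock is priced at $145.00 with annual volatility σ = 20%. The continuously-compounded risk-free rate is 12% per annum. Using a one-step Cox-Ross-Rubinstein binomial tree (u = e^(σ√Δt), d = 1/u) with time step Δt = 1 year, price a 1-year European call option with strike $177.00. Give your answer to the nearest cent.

CRR parameters: u = e^(σ√Δt) = e^(0.2·√1) = 1.2214, d = 1/u = 0.8187
Per-period rate: rΔt = 0.12·1 = 0.12, so R = e^0.12 = 1.1275
Risk-neutral probability p = (e^0.12 − 0.8187)/(1.2214 − 0.8187) = 0.3088/0.4027 = 0.7668
Terminal stock prices: S_u = 177.1, S_d = 118.7
Terminal payoffs (S − K): max(0.1034, 0) = 0.1034, max(-58.28, 0) = 0
Node 0 (S = 145): V_0 = e^(−0.12)·[0.7668·0.1034 + 0.2332·0.0000] = 0.0703

$0.07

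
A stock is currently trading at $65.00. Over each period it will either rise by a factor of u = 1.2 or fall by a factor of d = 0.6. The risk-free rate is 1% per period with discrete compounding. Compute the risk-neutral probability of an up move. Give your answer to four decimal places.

p = 0.6833

Risk-neutral probability p = (1 + 0.01 − 0.6)/(1.2 − 0.6) = 0.4100/0.6000 = 0.6833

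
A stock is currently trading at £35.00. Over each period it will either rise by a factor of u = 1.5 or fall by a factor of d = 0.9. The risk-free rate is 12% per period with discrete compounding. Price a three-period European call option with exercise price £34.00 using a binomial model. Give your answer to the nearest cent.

£12.33

Risk-neutral probability p = (1 + 0.12 − 0.9)/(1.5 − 0.9) = 0.2200/0.6000 = 0.3667
Terminal stock prices: S_uuu = 118.1, S_uud = 70.88, S_udd = 42.53, S_ddd = 25.52
Terminal payoffs (S − K): max(84.12, 0) = 84.12, max(36.88, 0) = 36.88, max(8.525, 0) = 8.525, max(-8.485, 0) = 0
Node uu (S = 78.75): V_uu = 1/1.12·[0.3667·84.1250 + 0.6333·36.8750] = 48.3929
Node ud (S = 47.25): V_ud = 1/1.12·[0.3667·36.8750 + 0.6333·8.5250] = 16.8929
Node dd (S = 28.35): V_dd = 1/1.12·[0.3667·8.5250 + 0.6333·0.0000] = 2.7909
Node u (S = 52.5): V_u = 1/1.12·[0.3667·48.3929 + 0.6333·16.8929] = 25.3954
Node d (S = 31.5): V_d = 1/1.12·[0.3667·16.8929 + 0.6333·2.7909] = 7.1086
Node 0 (S = 35): V_0 = 1/1.12·[0.3667·25.3954 + 0.6333·7.1086] = 12.3337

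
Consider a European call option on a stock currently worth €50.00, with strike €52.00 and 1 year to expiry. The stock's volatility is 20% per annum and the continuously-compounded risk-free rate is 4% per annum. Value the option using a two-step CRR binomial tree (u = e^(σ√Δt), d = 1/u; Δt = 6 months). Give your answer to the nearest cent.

CRR parameters: u = e^(σ√Δt) = e^(0.2·√0.5) = 1.1519, d = 1/u = 0.8681
Per-period rate: rΔt = 0.04·0.5 = 0.02, so R = e^0.02 = 1.0202
Risk-neutral probability p = (e^0.02 − 0.8681)/(1.1519 − 0.8681) = 0.1521/0.2838 = 0.5359
Terminal stock prices: S_uu = 66.34, S_ud = 50, S_dd = 37.68
Terminal payoffs (S − K): max(14.34, 0) = 14.34, max(-2, 0) = 0, max(-14.32, 0) = 0
Node u (S = 57.6): V_u = e^(−0.02)·[0.5359·14.3448 + 0.4641·0.0000] = 7.5350
Node d (S = 43.41): V_d = e^(−0.02)·[0.5359·0.0000 + 0.4641·0.0000] = 0.0000
Node 0 (S = 50): V_0 = e^(−0.02)·[0.5359·7.5350 + 0.4641·0.0000] = 3.9580

€3.96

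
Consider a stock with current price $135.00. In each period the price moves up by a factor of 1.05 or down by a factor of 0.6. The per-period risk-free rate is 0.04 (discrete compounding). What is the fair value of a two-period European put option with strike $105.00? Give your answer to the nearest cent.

Risk-neutral probability p = (1 + 0.04 − 0.6)/(1.05 − 0.6) = 0.4400/0.4500 = 0.9778
Terminal stock prices: S_uu = 148.8, S_ud = 85.05, S_dd = 48.6
Terminal payoffs (K − S): max(-43.84, 0) = 0, max(19.95, 0) = 19.95, max(56.4, 0) = 56.4
Node u (S = 141.8): V_u = 1/1.04·[0.9778·0.0000 + 0.0222·19.9500] = 0.4263
Node d (S = 81): V_d = 1/1.04·[0.9778·19.9500 + 0.0222·56.4000] = 19.9615
Node 0 (S = 135): V_0 = 1/1.04·[0.9778·0.4263 + 0.0222·19.9615] = 0.8273

$0.83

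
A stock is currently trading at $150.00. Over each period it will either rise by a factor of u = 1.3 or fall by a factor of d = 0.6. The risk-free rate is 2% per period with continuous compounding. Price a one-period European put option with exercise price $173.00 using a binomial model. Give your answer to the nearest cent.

$32.52

Risk-neutral probability p = (e^0.02 − 0.6)/(1.3 − 0.6) = 0.4202/0.7000 = 0.6003
Terminal stock prices: S_u = 195, S_d = 90
Terminal payoffs (K − S): max(-22, 0) = 0, max(83, 0) = 83
Node 0 (S = 150): V_0 = e^(−0.02)·[0.6003·0.0000 + 0.3997·83.0000] = 32.5192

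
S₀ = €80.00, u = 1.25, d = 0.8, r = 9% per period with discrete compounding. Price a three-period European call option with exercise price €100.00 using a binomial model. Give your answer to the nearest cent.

€11.63

Risk-neutral probability p = (1 + 0.09 − 0.8)/(1.25 − 0.8) = 0.2900/0.4500 = 0.6444
Terminal stock prices: S_uuu = 156.2, S_uud = 100, S_udd = 64, S_ddd = 40.96
Terminal payoffs (S − K): max(56.25, 0) = 56.25, max(0, 0) = 0, max(-36, 0) = 0, max(-59.04, 0) = 0
Node uu (S = 125): V_uu = 1/1.09·[0.6444·56.2500 + 0.3556·0.0000] = 33.2569
Node ud (S = 80): V_ud = 1/1.09·[0.6444·0.0000 + 0.3556·0.0000] = 0.0000
Node dd (S = 51.2): V_dd = 1/1.09·[0.6444·0.0000 + 0.3556·0.0000] = 0.0000
Node u (S = 100): V_u = 1/1.09·[0.6444·33.2569 + 0.3556·0.0000] = 19.6626
Node d (S = 64): V_d = 1/1.09·[0.6444·0.0000 + 0.3556·0.0000] = 0.0000
Node 0 (S = 80): V_0 = 1/1.09·[0.6444·19.6626 + 0.3556·0.0000] = 11.6252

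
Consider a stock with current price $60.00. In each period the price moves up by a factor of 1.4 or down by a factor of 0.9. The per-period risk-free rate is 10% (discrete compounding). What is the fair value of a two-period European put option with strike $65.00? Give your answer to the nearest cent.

$4.88

Risk-neutral probability p = (1 + 0.1 − 0.9)/(1.4 − 0.9) = 0.2000/0.5000 = 0.4000
Terminal stock prices: S_uu = 117.6, S_ud = 75.6, S_dd = 48.6
Terminal payoffs (K − S): max(-52.6, 0) = 0, max(-10.6, 0) = 0, max(16.4, 0) = 16.4
Node u (S = 84): V_u = 1/1.1·[0.4000·0.0000 + 0.6000·0.0000] = 0.0000
Node d (S = 54): V_d = 1/1.1·[0.4000·0.0000 + 0.6000·16.4000] = 8.9455
Node 0 (S = 60): V_0 = 1/1.1·[0.4000·0.0000 + 0.6000·8.9455] = 4.8793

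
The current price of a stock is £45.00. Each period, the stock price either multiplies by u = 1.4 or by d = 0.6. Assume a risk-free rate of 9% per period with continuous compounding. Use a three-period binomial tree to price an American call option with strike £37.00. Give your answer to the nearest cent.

Risk-neutral probability p = (e^0.09 − 0.6)/(1.4 − 0.6) = 0.4942/0.8000 = 0.6177
Terminal stock prices: S_uuu = 123.5, S_uud = 52.92, S_udd = 22.68, S_ddd = 9.72
Terminal payoffs (S − K): max(86.48, 0) = 86.48, max(15.92, 0) = 15.92, max(-14.32, 0) = 0, max(-27.28, 0) = 0
Node uu (S = 88.2): continuation = e^(−0.09)·[0.6177·86.4800 + 0.3823·15.9200] = 54.3845; exercise value = 51.2000 ≤ continuation, so V_uu = 54.3845
Node ud (S = 37.8): continuation = e^(−0.09)·[0.6177·15.9200 + 0.3823·0.0000] = 8.9877; exercise value = 0.8000 ≤ continuation, so V_ud = 8.9877
Node dd (S = 16.2): continuation = e^(−0.09)·[0.6177·0.0000 + 0.3823·0.0000] = 0.0000; exercise value = 0.0000 ≤ continuation, so V_dd = 0.0000
Node u (S = 63): continuation = e^(−0.09)·[0.6177·54.3845 + 0.3823·8.9877] = 33.8430; exercise value = 26.0000 ≤ continuation, so V_u = 33.8430
Node d (S = 27): continuation = e^(−0.09)·[0.6177·8.9877 + 0.3823·0.0000] = 5.0740; exercise value = 0.0000 ≤ continuation, so V_d = 5.0740
Node 0 (S = 45): continuation = e^(−0.09)·[0.6177·33.8430 + 0.3823·5.0740] = 20.8789; exercise value = 8.0000 ≤ continuation, so V_0 = 20.8789

£20.88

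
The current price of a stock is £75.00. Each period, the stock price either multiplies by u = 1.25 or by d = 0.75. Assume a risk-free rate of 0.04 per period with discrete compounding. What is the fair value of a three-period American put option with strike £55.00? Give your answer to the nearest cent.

£2.50

Risk-neutral probability p = (1 + 0.04 − 0.75)/(1.25 − 0.75) = 0.2900/0.5000 = 0.5800
Terminal stock prices: S_uuu = 146.5, S_uud = 87.89, S_udd = 52.73, S_ddd = 31.64
Terminal payoffs (K − S): max(-91.48, 0) = 0, max(-32.89, 0) = 0, max(2.266, 0) = 2.266, max(23.36, 0) = 23.36
Node uu (S = 117.2): continuation = 1/1.04·[0.5800·0.0000 + 0.4200·0.0000] = 0.0000; exercise value = 0.0000 ≤ continuation, so V_uu = 0.0000
Node ud (S = 70.31): continuation = 1/1.04·[0.5800·0.0000 + 0.4200·2.2656] = 0.9150; exercise value = 0.0000 ≤ continuation, so V_ud = 0.9150
Node dd (S = 42.19): continuation = 1/1.04·[0.5800·2.2656 + 0.4200·23.3594] = 10.6971; exercise value = 12.8125 > continuation, so V_dd = 12.8125 (exercise)
Node u (S = 93.75): continuation = 1/1.04·[0.5800·0.0000 + 0.4200·0.9150] = 0.3695; exercise value = 0.0000 ≤ continuation, so V_u = 0.3695
Node d (S = 56.25): continuation = 1/1.04·[0.5800·0.9150 + 0.4200·12.8125] = 5.6845; exercise value = 0.0000 ≤ continuation, so V_d = 5.6845
Node 0 (S = 75): continuation = 1/1.04·[0.5800·0.3695 + 0.4200·5.6845] = 2.5018; exercise value = 0.0000 ≤ continuation, so V_0 = 2.5018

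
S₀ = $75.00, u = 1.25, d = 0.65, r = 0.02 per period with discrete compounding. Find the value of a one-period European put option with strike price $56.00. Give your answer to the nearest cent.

$2.72

Risk-neutral probability p = (1 + 0.02 − 0.65)/(1.25 − 0.65) = 0.3700/0.6000 = 0.6167
Terminal stock prices: S_u = 93.75, S_d = 48.75
Terminal payoffs (K − S): max(-37.75, 0) = 0, max(7.25, 0) = 7.25
Node 0 (S = 75): V_0 = 1/1.02·[0.6167·0.0000 + 0.3833·7.2500] = 2.7247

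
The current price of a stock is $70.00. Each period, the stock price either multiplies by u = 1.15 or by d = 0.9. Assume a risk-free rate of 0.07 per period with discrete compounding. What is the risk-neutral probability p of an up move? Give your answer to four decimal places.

p = 0.6800

Risk-neutral probability p = (1 + 0.07 − 0.9)/(1.15 − 0.9) = 0.1700/0.2500 = 0.6800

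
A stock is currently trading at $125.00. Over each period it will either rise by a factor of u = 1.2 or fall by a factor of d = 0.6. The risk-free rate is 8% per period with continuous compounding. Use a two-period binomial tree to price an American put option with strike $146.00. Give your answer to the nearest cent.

Risk-neutral probability p = (e^0.08 − 0.6)/(1.2 − 0.6) = 0.4833/0.6000 = 0.8055
Terminal stock prices: S_uu = 180, S_ud = 90, S_dd = 45
Terminal payoffs (K − S): max(-34, 0) = 0, max(56, 0) = 56, max(101, 0) = 101
Node u (S = 150): continuation = e^(−0.08)·[0.8055·0.0000 + 0.1945·56.0000] = 10.0557; exercise value = 0.0000 ≤ continuation, so V_u = 10.0557
Node d (S = 75): continuation = e^(−0.08)·[0.8055·56.0000 + 0.1945·101.0000] = 59.7750; exercise value = 71.0000 > continuation, so V_d = 71.0000 (exercise)
Node 0 (S = 125): continuation = e^(−0.08)·[0.8055·10.0557 + 0.1945·71.0000] = 20.2261; exercise value = 21.0000 > continuation, so V_0 = 21.0000 (exercise)

$21.00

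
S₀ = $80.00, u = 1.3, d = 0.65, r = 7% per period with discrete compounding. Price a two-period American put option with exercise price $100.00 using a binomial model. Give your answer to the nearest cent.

Risk-neutral probability p = (1 + 0.07 − 0.65)/(1.3 − 0.65) = 0.4200/0.6500 = 0.6462
Terminal stock prices: S_uu = 135.2, S_ud = 67.6, S_dd = 33.8
Terminal payoffs (K − S): max(-35.2, 0) = 0, max(32.4, 0) = 32.4, max(66.2, 0) = 66.2
Node u (S = 104): continuation = 1/1.07·[0.6462·0.0000 + 0.3538·32.4000] = 10.7146; exercise value = 0.0000 ≤ continuation, so V_u = 10.7146
Node d (S = 52): continuation = 1/1.07·[0.6462·32.4000 + 0.3538·66.2000] = 41.4579; exercise value = 48.0000 > continuation, so V_d = 48.0000 (exercise)
Node 0 (S = 80): continuation = 1/1.07·[0.6462·10.7146 + 0.3538·48.0000] = 22.3438; exercise value = 20.0000 ≤ continuation, so V_0 = 22.3438

$22.34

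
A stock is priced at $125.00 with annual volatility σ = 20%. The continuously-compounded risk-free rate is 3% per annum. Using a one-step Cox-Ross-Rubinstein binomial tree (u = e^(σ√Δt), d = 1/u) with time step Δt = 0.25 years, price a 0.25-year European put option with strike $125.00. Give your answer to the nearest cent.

CRR parameters: u = e^(σ√Δt) = e^(0.2·√0.25) = 1.1052, d = 1/u = 0.9048
Per-period rate: rΔt = 0.03·0.25 = 0.0075, so R = e^0.0075 = 1.0075
Risk-neutral probability p = (e^0.0075 − 0.9048)/(1.1052 − 0.9048) = 0.1027/0.2003 = 0.5126
Terminal stock prices: S_u = 138.1, S_d = 113.1
Terminal payoffs (K − S): max(-13.15, 0) = 0, max(11.9, 0) = 11.9
Node 0 (S = 125): V_0 = e^(−0.0075)·[0.5126·0.0000 + 0.4874·11.8953] = 5.7545

$5.75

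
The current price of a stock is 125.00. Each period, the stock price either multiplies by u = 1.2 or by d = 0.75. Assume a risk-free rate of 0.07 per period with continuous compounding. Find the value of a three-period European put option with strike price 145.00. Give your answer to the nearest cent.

13.72

Risk-neutral probability p = (e^0.07 − 0.75)/(1.2 − 0.75) = 0.3225/0.4500 = 0.7167
Terminal stock prices: S_uuu = 216, S_uud = 135, S_udd = 84.38, S_ddd = 52.73
Terminal payoffs (K − S): max(-71, 0) = 0, max(10, 0) = 10, max(60.62, 0) = 60.62, max(92.27, 0) = 92.27
Node uu (S = 180): V_uu = e^(−0.07)·[0.7167·0.0000 + 0.2833·10.0000] = 2.6416
Node ud (S = 112.5): V_ud = e^(−0.07)·[0.7167·10.0000 + 0.2833·60.6250] = 22.6971
Node dd (S = 70.31): V_dd = e^(−0.07)·[0.7167·60.6250 + 0.2833·92.2656] = 64.8846
Node u (S = 150): V_u = e^(−0.07)·[0.7167·2.6416 + 0.2833·22.6971] = 7.7609
Node d (S = 93.75): V_d = e^(−0.07)·[0.7167·22.6971 + 0.2833·64.8846] = 32.3069
Node 0 (S = 125): V_0 = e^(−0.07)·[0.7167·7.7609 + 0.2833·32.3069] = 13.7203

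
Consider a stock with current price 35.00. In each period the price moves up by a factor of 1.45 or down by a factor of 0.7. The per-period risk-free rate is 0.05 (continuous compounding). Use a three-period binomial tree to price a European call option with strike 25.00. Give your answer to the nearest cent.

15.21

Risk-neutral probability p = (e^0.05 − 0.7)/(1.45 − 0.7) = 0.3513/0.7500 = 0.4684
Terminal stock prices: S_uuu = 106.7, S_uud = 51.51, S_udd = 24.87, S_ddd = 12
Terminal payoffs (S − K): max(81.7, 0) = 81.7, max(26.51, 0) = 26.51, max(-0.1325, 0) = 0, max(-13, 0) = 0
Node uu (S = 73.59): V_uu = e^(−0.05)·[0.4684·81.7019 + 0.5316·26.5113] = 49.8068
Node ud (S = 35.52): V_ud = e^(−0.05)·[0.4684·26.5113 + 0.5316·0.0000] = 11.8113
Node dd (S = 17.15): V_dd = e^(−0.05)·[0.4684·0.0000 + 0.5316·0.0000] = 0.0000
Node u (S = 50.75): V_u = e^(−0.05)·[0.4684·49.8068 + 0.5316·11.8113] = 28.1630
Node d (S = 24.5): V_d = e^(−0.05)·[0.4684·11.8113 + 0.5316·0.0000] = 5.2621
Node 0 (S = 35): V_0 = e^(−0.05)·[0.4684·28.1630 + 0.5316·5.2621] = 15.2083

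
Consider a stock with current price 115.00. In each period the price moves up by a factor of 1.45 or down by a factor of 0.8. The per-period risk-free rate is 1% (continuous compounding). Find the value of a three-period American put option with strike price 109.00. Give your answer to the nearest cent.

16.55

Risk-neutral probability p = (e^0.01 − 0.8)/(1.45 − 0.8) = 0.2101/0.6500 = 0.3232
Terminal stock prices: S_uuu = 350.6, S_uud = 193.4, S_udd = 106.7, S_ddd = 58.88
Terminal payoffs (K − S): max(-241.6, 0) = 0, max(-84.43, 0) = 0, max(2.28, 0) = 2.28, max(50.12, 0) = 50.12
Node uu (S = 241.8): continuation = e^(−0.01)·[0.3232·0.0000 + 0.6768·0.0000] = 0.0000; exercise value = 0.0000 ≤ continuation, so V_uu = 0.0000
Node ud (S = 133.4): continuation = e^(−0.01)·[0.3232·0.0000 + 0.6768·2.2800] = 1.5279; exercise value = 0.0000 ≤ continuation, so V_ud = 1.5279
Node dd (S = 73.6): continuation = e^(−0.01)·[0.3232·2.2800 + 0.6768·50.1200] = 34.3154; exercise value = 35.4000 > continuation, so V_dd = 35.4000 (exercise)
Node u (S = 166.8): continuation = e^(−0.01)·[0.3232·0.0000 + 0.6768·1.5279] = 1.0238; exercise value = 0.0000 ≤ continuation, so V_u = 1.0238
Node d (S = 92): continuation = e^(−0.01)·[0.3232·1.5279 + 0.6768·35.4000] = 24.2108; exercise value = 17.0000 ≤ continuation, so V_d = 24.2108
Node 0 (S = 115): continuation = e^(−0.01)·[0.3232·1.0238 + 0.6768·24.2108] = 16.5515; exercise value = 0.0000 ≤ continuation, so V_0 = 16.5515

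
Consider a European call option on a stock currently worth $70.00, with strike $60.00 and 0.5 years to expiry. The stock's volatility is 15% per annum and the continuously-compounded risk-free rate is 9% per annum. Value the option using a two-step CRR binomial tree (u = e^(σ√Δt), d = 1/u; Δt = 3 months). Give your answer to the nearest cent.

CRR parameters: u = e^(σ√Δt) = e^(0.15·√0.25) = 1.0779, d = 1/u = 0.9277
Per-period rate: rΔt = 0.09·0.25 = 0.0225, so R = e^0.0225 = 1.0228
Risk-neutral probability p = (e^0.0225 − 0.9277)/(1.0779 − 0.9277) = 0.0950/0.1501 = 0.6328
Terminal stock prices: S_uu = 81.33, S_ud = 70, S_dd = 60.25
Terminal payoffs (S − K): max(21.33, 0) = 21.33, max(10, 0) = 10, max(0.2496, 0) = 0.2496
Node u (S = 75.45): V_u = e^(−0.0225)·[0.6328·21.3284 + 0.3672·10.0000] = 16.7868
Node d (S = 64.94): V_d = e^(−0.0225)·[0.6328·10.0000 + 0.3672·0.2496] = 6.2770
Node 0 (S = 70): V_0 = e^(−0.0225)·[0.6328·16.7868 + 0.3672·6.2770] = 12.6402

$12.64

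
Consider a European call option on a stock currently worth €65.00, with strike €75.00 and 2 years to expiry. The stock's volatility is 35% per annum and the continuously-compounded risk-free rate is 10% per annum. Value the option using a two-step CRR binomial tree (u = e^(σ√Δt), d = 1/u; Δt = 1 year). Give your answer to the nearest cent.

CRR parameters: u = e^(σ√Δt) = e^(0.35·√1) = 1.4191, d = 1/u = 0.7047
Per-period rate: rΔt = 0.1·1 = 0.1, so R = e^0.1 = 1.1052
Risk-neutral probability p = (e^0.1 − 0.7047)/(1.4191 − 0.7047) = 0.4005/0.7144 = 0.5606
Terminal stock prices: S_uu = 130.9, S_ud = 65, S_dd = 32.28
Terminal payoffs (S − K): max(55.89, 0) = 55.89, max(-10, 0) = 0, max(-42.72, 0) = 0
Node u (S = 92.24): V_u = e^(−0.1)·[0.5606·55.8939 + 0.4394·0.0000] = 28.3524
Node d (S = 45.8): V_d = e^(−0.1)·[0.5606·0.0000 + 0.4394·0.0000] = 0.0000
Node 0 (S = 65): V_0 = e^(−0.1)·[0.5606·28.3524 + 0.4394·0.0000] = 14.3819

€14.38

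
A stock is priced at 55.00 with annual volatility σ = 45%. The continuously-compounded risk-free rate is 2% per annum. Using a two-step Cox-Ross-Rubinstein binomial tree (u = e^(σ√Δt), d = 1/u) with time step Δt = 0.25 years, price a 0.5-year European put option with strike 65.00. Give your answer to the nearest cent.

CRR parameters: u = e^(σ√Δt) = e^(0.45·√0.25) = 1.2523, d = 1/u = 0.7985
Per-period rate: rΔt = 0.02·0.25 = 0.005, so R = e^0.005 = 1.0050
Risk-neutral probability p = (e^0.005 − 0.7985)/(1.2523 − 0.7985) = 0.2065/0.4538 = 0.4550
Terminal stock prices: S_uu = 86.26, S_ud = 55, S_dd = 35.07
Terminal payoffs (K − S): max(-21.26, 0) = 0, max(10, 0) = 10, max(29.93, 0) = 29.93
Node u (S = 68.88): V_u = e^(−0.005)·[0.4550·0.0000 + 0.5450·10.0000] = 5.4225
Node d (S = 43.92): V_d = e^(−0.005)·[0.4550·10.0000 + 0.5450·29.9305] = 20.7574
Node 0 (S = 55): V_0 = e^(−0.005)·[0.4550·5.4225 + 0.5450·20.7574] = 13.7108

13.71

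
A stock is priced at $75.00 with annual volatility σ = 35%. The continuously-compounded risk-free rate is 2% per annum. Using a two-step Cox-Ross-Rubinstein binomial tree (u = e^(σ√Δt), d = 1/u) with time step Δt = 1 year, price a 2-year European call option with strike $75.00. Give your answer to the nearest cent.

$14.25

CRR parameters: u = e^(σ√Δt) = e^(0.35·√1) = 1.4191, d = 1/u = 0.7047
Per-period rate: rΔt = 0.02·1 = 0.02, so R = e^0.02 = 1.0202
Risk-neutral probability p = (e^0.02 − 0.7047)/(1.4191 − 0.7047) = 0.3155/0.7144 = 0.4417
Terminal stock prices: S_uu = 151, S_ud = 75, S_dd = 37.24
Terminal payoffs (S − K): max(76.03, 0) = 76.03, max(0, 0) = 0, max(-37.76, 0) = 0
Node u (S = 106.4): V_u = e^(−0.02)·[0.4417·76.0315 + 0.5583·0.0000] = 32.9152
Node d (S = 52.85): V_d = e^(−0.02)·[0.4417·0.0000 + 0.5583·0.0000] = 0.0000
Node 0 (S = 75): V_0 = e^(−0.02)·[0.4417·32.9152 + 0.5583·0.0000] = 14.2495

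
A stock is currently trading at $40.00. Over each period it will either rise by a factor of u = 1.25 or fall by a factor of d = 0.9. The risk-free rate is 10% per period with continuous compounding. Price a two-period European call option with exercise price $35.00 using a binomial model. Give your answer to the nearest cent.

$11.71

Risk-neutral probability p = (e^0.1 − 0.9)/(1.25 − 0.9) = 0.2052/0.3500 = 0.5862
Terminal stock prices: S_uu = 62.5, S_ud = 45, S_dd = 32.4
Terminal payoffs (S − K): max(27.5, 0) = 27.5, max(10, 0) = 10, max(-2.6, 0) = 0
Node u (S = 50): V_u = e^(−0.1)·[0.5862·27.5000 + 0.4138·10.0000] = 18.3307
Node d (S = 36): V_d = e^(−0.1)·[0.5862·10.0000 + 0.4138·0.0000] = 5.3042
Node 0 (S = 40): V_0 = e^(−0.1)·[0.5862·18.3307 + 0.4138·5.3042] = 11.7089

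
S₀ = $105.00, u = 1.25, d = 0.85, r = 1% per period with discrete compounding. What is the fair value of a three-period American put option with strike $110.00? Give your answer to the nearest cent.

Risk-neutral probability p = (1 + 0.01 − 0.85)/(1.25 − 0.85) = 0.1600/0.4000 = 0.4000
Terminal stock prices: S_uuu = 205.1, S_uud = 139.5, S_udd = 94.83, S_ddd = 64.48
Terminal payoffs (K − S): max(-95.08, 0) = 0, max(-29.45, 0) = 0, max(15.17, 0) = 15.17, max(45.52, 0) = 45.52
Node uu (S = 164.1): continuation = 1/1.01·[0.4000·0.0000 + 0.6000·0.0000] = 0.0000; exercise value = 0.0000 ≤ continuation, so V_uu = 0.0000
Node ud (S = 111.6): continuation = 1/1.01·[0.4000·0.0000 + 0.6000·15.1719] = 9.0130; exercise value = 0.0000 ≤ continuation, so V_ud = 9.0130
Node dd (S = 75.86): continuation = 1/1.01·[0.4000·15.1719 + 0.6000·45.5169] = 33.0484; exercise value = 34.1375 > continuation, so V_dd = 34.1375 (exercise)
Node u (S = 131.2): continuation = 1/1.01·[0.4000·0.0000 + 0.6000·9.0130] = 5.3543; exercise value = 0.0000 ≤ continuation, so V_u = 5.3543
Node d (S = 89.25): continuation = 1/1.01·[0.4000·9.0130 + 0.6000·34.1375] = 23.8492; exercise value = 20.7500 ≤ continuation, so V_d = 23.8492
Node 0 (S = 105): continuation = 1/1.01·[0.4000·5.3543 + 0.6000·23.8492] = 16.2883; exercise value = 5.0000 ≤ continuation, so V_0 = 16.2883

$16.29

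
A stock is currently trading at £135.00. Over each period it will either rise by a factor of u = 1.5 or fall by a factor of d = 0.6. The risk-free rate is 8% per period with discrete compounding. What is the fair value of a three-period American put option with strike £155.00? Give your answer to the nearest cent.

£39.55

Risk-neutral probability p = (1 + 0.08 − 0.6)/(1.5 − 0.6) = 0.4800/0.9000 = 0.5333
Terminal stock prices: S_uuu = 455.6, S_uud = 182.2, S_udd = 72.9, S_ddd = 29.16
Terminal payoffs (K − S): max(-300.6, 0) = 0, max(-27.25, 0) = 0, max(82.1, 0) = 82.1, max(125.8, 0) = 125.8
Node uu (S = 303.8): continuation = 1/1.08·[0.5333·0.0000 + 0.4667·0.0000] = 0.0000; exercise value = 0.0000 ≤ continuation, so V_uu = 0.0000
Node ud (S = 121.5): continuation = 1/1.08·[0.5333·0.0000 + 0.4667·82.1000] = 35.4753; exercise value = 33.5000 ≤ continuation, so V_ud = 35.4753
Node dd (S = 48.6): continuation = 1/1.08·[0.5333·82.1000 + 0.4667·125.8400] = 94.9185; exercise value = 106.4000 > continuation, so V_dd = 106.4000 (exercise)
Node u (S = 202.5): continuation = 1/1.08·[0.5333·0.0000 + 0.4667·35.4753] = 15.3288; exercise value = 0.0000 ≤ continuation, so V_u = 15.3288
Node d (S = 81): continuation = 1/1.08·[0.5333·35.4753 + 0.4667·106.4000] = 63.4940; exercise value = 74.0000 > continuation, so V_d = 74.0000 (exercise)
Node 0 (S = 135): continuation = 1/1.08·[0.5333·15.3288 + 0.4667·74.0000] = 39.5451; exercise value = 20.0000 ≤ continuation, so V_0 = 39.5451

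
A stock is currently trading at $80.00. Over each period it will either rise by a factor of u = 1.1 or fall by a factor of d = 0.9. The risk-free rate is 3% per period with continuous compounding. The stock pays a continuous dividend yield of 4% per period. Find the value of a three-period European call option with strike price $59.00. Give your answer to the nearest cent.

$17.13

Per-period risk-free factor R = e^0.03 = 1.0305; dividend-adjusted growth = e^(0.03−0.04) = 0.9900.
Risk-neutral probability p = (0.9900 − 0.9)/(1.1 − 0.9) = 0.0900/0.2000 = 0.4502
Terminal stock prices: S_uuu = 106.5, S_uud = 87.12, S_udd = 71.28, S_ddd = 58.32
Terminal payoffs (S − K): max(47.48, 0) = 47.48, max(28.12, 0) = 28.12, max(12.28, 0) = 12.28, max(-0.68, 0) = 0
Node uu (S = 96.8): V_uu = e^(−0.03)·[0.4502·47.4800 + 0.5498·28.1200] = 35.7481
Node ud (S = 79.2): V_ud = e^(−0.03)·[0.4502·28.1200 + 0.5498·12.2800] = 18.8382
Node dd (S = 64.8): V_dd = e^(−0.03)·[0.4502·12.2800 + 0.5498·0.0000] = 5.3657
Node u (S = 88): V_u = e^(−0.03)·[0.4502·35.7481 + 0.5498·18.8382] = 25.6701
Node d (S = 72): V_d = e^(−0.03)·[0.4502·18.8382 + 0.5498·5.3657] = 11.0938
Node 0 (S = 80): V_0 = e^(−0.03)·[0.4502·25.6701 + 0.5498·11.0938] = 17.1350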